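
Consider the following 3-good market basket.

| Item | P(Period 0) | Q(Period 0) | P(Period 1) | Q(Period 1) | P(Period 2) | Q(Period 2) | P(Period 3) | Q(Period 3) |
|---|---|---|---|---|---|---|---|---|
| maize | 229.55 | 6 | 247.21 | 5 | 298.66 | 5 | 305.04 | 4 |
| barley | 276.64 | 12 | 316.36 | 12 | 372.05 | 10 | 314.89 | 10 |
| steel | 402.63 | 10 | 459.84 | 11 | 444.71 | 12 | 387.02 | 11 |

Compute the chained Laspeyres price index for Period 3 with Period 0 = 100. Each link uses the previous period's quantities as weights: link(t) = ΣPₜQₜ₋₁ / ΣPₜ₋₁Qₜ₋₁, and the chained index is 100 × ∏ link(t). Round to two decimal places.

107.54

Link Period 0→Period 1:
ΣP(Period 1)Q(Period 0) = 247.21×6 + 316.36×12 + 459.84×10 = 1483.26 + 3796.32 + 4598.4 = 9877.98
ΣP(Period 0)Q(Period 0) = 229.55×6 + 276.64×12 + 402.63×10 = 1377.3 + 3319.68 + 4026.3 = 8723.28
link = 9877.98/8723.28 = 1.132370
Link Period 1→Period 2:
ΣP(Period 2)Q(Period 1) = 298.66×5 + 372.05×12 + 444.71×11 = 1493.3 + 4464.6 + 4891.81 = 10849.71
ΣP(Period 1)Q(Period 1) = 247.21×5 + 316.36×12 + 459.84×11 = 1236.05 + 3796.32 + 5058.24 = 10090.61
link = 10849.71/10090.61 = 1.075228
Link Period 2→Period 3:
ΣP(Period 3)Q(Period 2) = 305.04×5 + 314.89×10 + 387.02×12 = 1525.2 + 3148.9 + 4644.24 = 9318.34
ΣP(Period 2)Q(Period 2) = 298.66×5 + 372.05×10 + 444.71×12 = 1493.3 + 3720.5 + 5336.52 = 10550.32
link = 9318.34/10550.32 = 0.883228
Chained index = 100 × 1.132370 × 1.075228 × 0.883228 = 107.5380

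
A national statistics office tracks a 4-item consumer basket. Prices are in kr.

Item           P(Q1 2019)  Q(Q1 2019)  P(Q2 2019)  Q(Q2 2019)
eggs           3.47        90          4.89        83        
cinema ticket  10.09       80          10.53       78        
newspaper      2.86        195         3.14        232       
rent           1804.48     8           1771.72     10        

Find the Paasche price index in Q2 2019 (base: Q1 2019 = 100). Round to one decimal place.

99.4

Paasche price index uses current-period quantities as weights.
ΣP(Q2 2019)·Q(Q2 2019) = 4.89×83 + 10.53×78 + 3.14×232 + 1771.72×10 = 405.87 + 821.34 + 728.48 + 17717.2 = 19672.89
ΣP(Q1 2019)·Q(Q2 2019) = 3.47×83 + 10.09×78 + 2.86×232 + 1804.48×10 = 288.01 + 787.02 + 663.52 + 18044.8 = 19783.35
Index = 19672.89 / 19783.35 × 100 = 99.4417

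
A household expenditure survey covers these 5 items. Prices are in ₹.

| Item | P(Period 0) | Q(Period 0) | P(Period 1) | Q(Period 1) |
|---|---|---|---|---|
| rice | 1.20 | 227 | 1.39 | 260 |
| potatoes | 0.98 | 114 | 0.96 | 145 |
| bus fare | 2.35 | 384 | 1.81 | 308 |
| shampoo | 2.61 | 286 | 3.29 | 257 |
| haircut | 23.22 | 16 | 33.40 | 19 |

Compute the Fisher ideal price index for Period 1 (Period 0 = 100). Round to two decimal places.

109.38

Laspeyres component (base-period weights):
ΣP(Period 1)Q(Period 0) = 1.39×227 + 0.96×114 + 1.81×384 + 3.29×286 + 33.40×16 = 315.53 + 109.44 + 695.04 + 940.94 + 534.4 = 2595.35
ΣP(Period 0)Q(Period 0) = 1.20×227 + 0.98×114 + 2.35×384 + 2.61×286 + 23.22×16 = 272.4 + 111.72 + 902.4 + 746.46 + 371.52 = 2404.5
L = 2595.35 / 2404.5 × 100 = 107.9372
Paasche component (current-period weights):
ΣP(Period 1)Q(Period 1) = 1.39×260 + 0.96×145 + 1.81×308 + 3.29×257 + 33.40×19 = 361.4 + 139.2 + 557.48 + 845.53 + 634.6 = 2538.21
ΣP(Period 0)Q(Period 1) = 1.20×260 + 0.98×145 + 2.35×308 + 2.61×257 + 23.22×19 = 312 + 142.1 + 723.8 + 670.77 + 441.18 = 2289.85
P = 2538.21 / 2289.85 × 100 = 110.8461
Fisher = √(L × P) = √(107.9372 × 110.8461) = 109.3820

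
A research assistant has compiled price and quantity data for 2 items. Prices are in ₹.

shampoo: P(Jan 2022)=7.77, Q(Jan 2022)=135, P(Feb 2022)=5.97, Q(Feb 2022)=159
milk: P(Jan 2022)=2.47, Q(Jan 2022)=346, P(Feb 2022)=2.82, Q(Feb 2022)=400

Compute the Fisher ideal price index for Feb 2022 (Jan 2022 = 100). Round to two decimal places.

93.51

Laspeyres component (base-period weights):
ΣP(Feb 2022)Q(Jan 2022) = 5.97×135 + 2.82×346 = 805.95 + 975.72 = 1781.67
ΣP(Jan 2022)Q(Jan 2022) = 7.77×135 + 2.47×346 = 1048.95 + 854.62 = 1903.57
L = 1781.67 / 1903.57 × 100 = 93.5962
Paasche component (current-period weights):
ΣP(Feb 2022)Q(Feb 2022) = 5.97×159 + 2.82×400 = 949.23 + 1128 = 2077.23
ΣP(Jan 2022)Q(Feb 2022) = 7.77×159 + 2.47×400 = 1235.43 + 988 = 2223.43
P = 2077.23 / 2223.43 × 100 = 93.4246
Fisher = √(L × P) = √(93.5962 × 93.4246) = 93.5104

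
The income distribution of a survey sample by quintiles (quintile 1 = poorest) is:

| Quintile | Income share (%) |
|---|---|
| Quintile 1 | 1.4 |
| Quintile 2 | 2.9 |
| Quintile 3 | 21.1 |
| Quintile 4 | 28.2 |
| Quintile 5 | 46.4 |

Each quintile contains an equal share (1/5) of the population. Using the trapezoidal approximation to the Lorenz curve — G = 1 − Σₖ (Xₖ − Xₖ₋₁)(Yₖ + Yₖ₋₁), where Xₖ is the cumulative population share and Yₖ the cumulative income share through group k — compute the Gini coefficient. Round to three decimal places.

0.461

Cumulative income shares Yₖ: 0.0140, 0.0430, 0.2540, 0.5360, 1.0000
Σ (Xₖ−Xₖ₋₁)(Yₖ+Yₖ₋₁) = (1/5)(0.0140+0.0000) + (1/5)(0.0430+0.0140) + (1/5)(0.2540+0.0430) + (1/5)(0.5360+0.2540) + (1/5)(1.0000+0.5360)
  = 0.0028 + 0.0114 + 0.0594 + 0.1580 + 0.3072 = 0.5388
G = 1 − 0.5388 = 0.4612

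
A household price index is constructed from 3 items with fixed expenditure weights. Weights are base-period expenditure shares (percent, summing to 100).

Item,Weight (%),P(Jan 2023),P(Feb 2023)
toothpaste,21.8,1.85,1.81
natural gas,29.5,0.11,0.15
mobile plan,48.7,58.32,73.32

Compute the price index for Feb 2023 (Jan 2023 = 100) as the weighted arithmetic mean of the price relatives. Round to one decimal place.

122.8

toothpaste: 21.8 × (1.81/1.85) = 21.8 × 0.978378 = 21.3286
natural gas: 29.5 × (0.15/0.11) = 29.5 × 1.363636 = 40.2273
mobile plan: 48.7 × (73.32/58.32) = 48.7 × 1.257202 = 61.2257
Index = Σ wᵢ·(p₁ᵢ/p₀ᵢ) = 21.3286 + 40.2273 + 61.2257 = 122.7816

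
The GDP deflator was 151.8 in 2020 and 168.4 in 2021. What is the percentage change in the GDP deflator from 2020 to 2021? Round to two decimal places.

10.94%

Change = (168.4 − 151.8) / 151.8 × 100
       = 16.6 / 151.8 × 100 = 10.9354%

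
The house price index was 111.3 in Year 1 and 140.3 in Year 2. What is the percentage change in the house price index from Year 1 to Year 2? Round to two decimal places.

26.06%

Change = (140.3 − 111.3) / 111.3 × 100
       = 29.0 / 111.3 × 100 = 26.0557%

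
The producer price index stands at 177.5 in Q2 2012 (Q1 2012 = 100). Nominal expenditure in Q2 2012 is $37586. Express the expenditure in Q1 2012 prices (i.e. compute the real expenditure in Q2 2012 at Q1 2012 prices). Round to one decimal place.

Real = Nominal ÷ (Index/100) = 37586 ÷ (177.5/100)
     = 37586 ÷ 1.775 = 21175.2113

21175.2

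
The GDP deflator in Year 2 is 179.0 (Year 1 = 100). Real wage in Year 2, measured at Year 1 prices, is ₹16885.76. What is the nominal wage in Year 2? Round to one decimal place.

Nominal = Real × (Index/100) = 16885.76 × (179.0/100)
        = 16885.76 × 1.790 = 30225.5104

30225.5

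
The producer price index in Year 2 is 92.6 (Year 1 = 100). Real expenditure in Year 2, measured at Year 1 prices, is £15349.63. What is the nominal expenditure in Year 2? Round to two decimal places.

Nominal = Real × (Index/100) = 15349.63 × (92.6/100)
        = 15349.63 × 0.926 = 14213.7574

14213.76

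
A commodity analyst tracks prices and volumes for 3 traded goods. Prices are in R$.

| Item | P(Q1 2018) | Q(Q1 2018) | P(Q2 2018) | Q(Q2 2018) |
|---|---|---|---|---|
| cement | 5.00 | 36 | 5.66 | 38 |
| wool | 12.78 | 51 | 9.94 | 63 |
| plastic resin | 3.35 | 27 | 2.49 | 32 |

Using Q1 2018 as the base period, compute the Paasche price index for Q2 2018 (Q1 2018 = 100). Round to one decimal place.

83.5

Paasche price index uses current-period quantities as weights.
ΣP(Q2 2018)·Q(Q2 2018) = 5.66×38 + 9.94×63 + 2.49×32 = 215.08 + 626.22 + 79.68 = 920.98
ΣP(Q1 2018)·Q(Q2 2018) = 5.00×38 + 12.78×63 + 3.35×32 = 190 + 805.14 + 107.2 = 1102.34
Index = 920.98 / 1102.34 × 100 = 83.5477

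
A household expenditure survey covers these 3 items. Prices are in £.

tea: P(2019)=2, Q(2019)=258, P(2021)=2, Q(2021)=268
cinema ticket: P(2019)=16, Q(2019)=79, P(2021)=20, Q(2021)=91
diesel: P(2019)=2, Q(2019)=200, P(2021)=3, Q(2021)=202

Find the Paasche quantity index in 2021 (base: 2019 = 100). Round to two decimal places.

109.87

Paasche quantity index uses current-period prices as weights.
ΣP(2021)·Q(2021) = 2×268 + 20×91 + 3×202 = 536 + 1820 + 606 = 2962
ΣP(2021)·Q(2019) = 2×258 + 20×79 + 3×200 = 516 + 1580 + 600 = 2696
Index = 2962 / 2696 × 100 = 109.8665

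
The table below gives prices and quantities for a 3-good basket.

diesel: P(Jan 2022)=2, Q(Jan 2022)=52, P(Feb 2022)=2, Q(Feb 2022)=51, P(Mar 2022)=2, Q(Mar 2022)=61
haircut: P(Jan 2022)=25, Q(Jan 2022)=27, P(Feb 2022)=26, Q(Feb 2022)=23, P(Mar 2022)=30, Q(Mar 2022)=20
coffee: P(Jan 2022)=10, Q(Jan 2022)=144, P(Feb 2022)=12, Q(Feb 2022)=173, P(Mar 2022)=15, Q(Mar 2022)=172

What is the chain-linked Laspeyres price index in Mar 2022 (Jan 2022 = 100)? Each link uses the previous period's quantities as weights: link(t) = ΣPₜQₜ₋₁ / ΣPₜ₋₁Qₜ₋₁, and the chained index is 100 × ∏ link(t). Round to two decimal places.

139.33

Link Jan 2022→Feb 2022:
ΣP(Feb 2022)Q(Jan 2022) = 2×52 + 26×27 + 12×144 = 104 + 702 + 1728 = 2534
ΣP(Jan 2022)Q(Jan 2022) = 2×52 + 25×27 + 10×144 = 104 + 675 + 1440 = 2219
link = 2534/2219 = 1.141956
Link Feb 2022→Mar 2022:
ΣP(Mar 2022)Q(Feb 2022) = 2×51 + 30×23 + 15×173 = 102 + 690 + 2595 = 3387
ΣP(Feb 2022)Q(Feb 2022) = 2×51 + 26×23 + 12×173 = 102 + 598 + 2076 = 2776
link = 3387/2776 = 1.220101
Chained index = 100 × 1.141956 × 1.220101 = 139.3301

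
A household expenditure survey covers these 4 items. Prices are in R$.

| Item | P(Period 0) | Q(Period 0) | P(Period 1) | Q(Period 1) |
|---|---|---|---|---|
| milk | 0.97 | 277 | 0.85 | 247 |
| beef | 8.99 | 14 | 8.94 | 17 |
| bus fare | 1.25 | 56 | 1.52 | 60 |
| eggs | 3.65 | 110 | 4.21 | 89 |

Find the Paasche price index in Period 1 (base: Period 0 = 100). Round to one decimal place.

Paasche price index uses current-period quantities as weights.
ΣP(Period 1)·Q(Period 1) = 0.85×247 + 8.94×17 + 1.52×60 + 4.21×89 = 209.95 + 151.98 + 91.2 + 374.69 = 827.82
ΣP(Period 0)·Q(Period 1) = 0.97×247 + 8.99×17 + 1.25×60 + 3.65×89 = 239.59 + 152.83 + 75 + 324.85 = 792.27
Index = 827.82 / 792.27 × 100 = 104.4871

104.5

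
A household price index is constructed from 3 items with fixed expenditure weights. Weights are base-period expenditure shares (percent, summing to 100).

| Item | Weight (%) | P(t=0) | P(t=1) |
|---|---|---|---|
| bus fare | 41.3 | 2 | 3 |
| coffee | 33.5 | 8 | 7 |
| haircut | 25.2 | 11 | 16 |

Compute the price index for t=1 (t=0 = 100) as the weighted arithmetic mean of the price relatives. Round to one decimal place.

bus fare: 41.3 × (3/2) = 41.3 × 1.500000 = 61.9500
coffee: 33.5 × (7/8) = 33.5 × 0.875000 = 29.3125
haircut: 25.2 × (16/11) = 25.2 × 1.454545 = 36.6545
Index = Σ wᵢ·(p₁ᵢ/p₀ᵢ) = 61.9500 + 29.3125 + 36.6545 = 127.9170

127.9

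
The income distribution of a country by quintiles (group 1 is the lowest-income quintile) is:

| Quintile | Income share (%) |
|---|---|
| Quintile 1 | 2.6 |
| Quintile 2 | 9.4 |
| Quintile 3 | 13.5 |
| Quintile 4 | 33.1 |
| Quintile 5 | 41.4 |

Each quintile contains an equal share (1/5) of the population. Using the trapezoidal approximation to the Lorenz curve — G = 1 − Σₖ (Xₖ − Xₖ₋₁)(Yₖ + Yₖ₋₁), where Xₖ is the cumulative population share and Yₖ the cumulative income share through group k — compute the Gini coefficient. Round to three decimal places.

Cumulative income shares Yₖ: 0.0260, 0.1200, 0.2550, 0.5860, 1.0000
Σ (Xₖ−Xₖ₋₁)(Yₖ+Yₖ₋₁) = (1/5)(0.0260+0.0000) + (1/5)(0.1200+0.0260) + (1/5)(0.2550+0.1200) + (1/5)(0.5860+0.2550) + (1/5)(1.0000+0.5860)
  = 0.0052 + 0.0292 + 0.0750 + 0.1682 + 0.3172 = 0.5948
G = 1 − 0.5948 = 0.4052

0.405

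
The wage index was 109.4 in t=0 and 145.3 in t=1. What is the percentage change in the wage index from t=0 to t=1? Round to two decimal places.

Change = (145.3 − 109.4) / 109.4 × 100
       = 35.9 / 109.4 × 100 = 32.8154%

32.82%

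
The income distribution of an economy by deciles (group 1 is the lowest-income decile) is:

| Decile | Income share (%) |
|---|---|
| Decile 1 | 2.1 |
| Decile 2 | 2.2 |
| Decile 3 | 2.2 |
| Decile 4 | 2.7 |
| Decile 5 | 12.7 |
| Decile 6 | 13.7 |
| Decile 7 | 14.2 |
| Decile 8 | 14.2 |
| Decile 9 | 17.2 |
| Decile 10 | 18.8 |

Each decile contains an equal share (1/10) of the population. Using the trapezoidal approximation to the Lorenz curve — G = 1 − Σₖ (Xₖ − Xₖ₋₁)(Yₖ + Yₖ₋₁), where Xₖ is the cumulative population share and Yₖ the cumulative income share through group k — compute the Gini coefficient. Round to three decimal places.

Cumulative income shares Yₖ: 0.0210, 0.0430, 0.0650, 0.0920, 0.2190, 0.3560, 0.4980, 0.6400, 0.8120, 1.0000
Σ (Xₖ−Xₖ₋₁)(Yₖ+Yₖ₋₁) = (1/10)(0.0210+0.0000) + (1/10)(0.0430+0.0210) + (1/10)(0.0650+0.0430) + (1/10)(0.0920+0.0650) + (1/10)(0.2190+0.0920) + (1/10)(0.3560+0.2190) + (1/10)(0.4980+0.3560) + (1/10)(0.6400+0.4980) + (1/10)(0.8120+0.6400) + (1/10)(1.0000+0.8120)
  = 0.0021 + 0.0064 + 0.0108 + 0.0157 + 0.0311 + 0.0575 + 0.0854 + 0.1138 + 0.1452 + 0.1812 = 0.6492
G = 1 − 0.6492 = 0.3508

0.351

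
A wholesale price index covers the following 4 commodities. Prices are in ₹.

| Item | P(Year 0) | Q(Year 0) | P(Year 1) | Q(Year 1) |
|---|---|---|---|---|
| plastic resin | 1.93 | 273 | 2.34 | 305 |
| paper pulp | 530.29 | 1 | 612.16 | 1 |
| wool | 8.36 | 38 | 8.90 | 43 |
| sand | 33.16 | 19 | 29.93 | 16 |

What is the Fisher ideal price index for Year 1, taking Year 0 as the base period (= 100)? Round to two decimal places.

108.25

Laspeyres component (base-period weights):
ΣP(Year 1)Q(Year 0) = 2.34×273 + 612.16×1 + 8.90×38 + 29.93×19 = 638.82 + 612.16 + 338.2 + 568.67 = 2157.85
ΣP(Year 0)Q(Year 0) = 1.93×273 + 530.29×1 + 8.36×38 + 33.16×19 = 526.89 + 530.29 + 317.68 + 630.04 = 2004.9
L = 2157.85 / 2004.9 × 100 = 107.6288
Paasche component (current-period weights):
ΣP(Year 1)Q(Year 1) = 2.34×305 + 612.16×1 + 8.90×43 + 29.93×16 = 713.7 + 612.16 + 382.7 + 478.88 = 2187.44
ΣP(Year 0)Q(Year 1) = 1.93×305 + 530.29×1 + 8.36×43 + 33.16×16 = 588.65 + 530.29 + 359.48 + 530.56 = 2008.98
P = 2187.44 / 2008.98 × 100 = 108.8831
Fisher = √(L × P) = √(107.6288 × 108.8831) = 108.2541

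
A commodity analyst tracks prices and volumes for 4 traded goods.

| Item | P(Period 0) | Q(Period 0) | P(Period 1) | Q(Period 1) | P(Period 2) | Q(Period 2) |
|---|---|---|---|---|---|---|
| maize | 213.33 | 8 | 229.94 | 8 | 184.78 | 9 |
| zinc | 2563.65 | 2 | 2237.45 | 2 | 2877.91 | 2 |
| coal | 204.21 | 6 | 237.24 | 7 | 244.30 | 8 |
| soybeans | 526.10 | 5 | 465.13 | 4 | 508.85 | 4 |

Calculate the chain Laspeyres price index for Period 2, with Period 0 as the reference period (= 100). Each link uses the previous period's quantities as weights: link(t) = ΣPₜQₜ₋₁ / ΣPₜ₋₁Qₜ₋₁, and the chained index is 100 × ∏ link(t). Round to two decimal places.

105.09

Link Period 0→Period 1:
ΣP(Period 1)Q(Period 0) = 229.94×8 + 2237.45×2 + 237.24×6 + 465.13×5 = 1839.52 + 4474.9 + 1423.44 + 2325.65 = 10063.51
ΣP(Period 0)Q(Period 0) = 213.33×8 + 2563.65×2 + 204.21×6 + 526.10×5 = 1706.64 + 5127.3 + 1225.26 + 2630.5 = 10689.7
link = 10063.51/10689.7 = 0.941421
Link Period 1→Period 2:
ΣP(Period 2)Q(Period 1) = 184.78×8 + 2877.91×2 + 244.30×7 + 508.85×4 = 1478.24 + 5755.82 + 1710.1 + 2035.4 = 10979.56
ΣP(Period 1)Q(Period 1) = 229.94×8 + 2237.45×2 + 237.24×7 + 465.13×4 = 1839.52 + 4474.9 + 1660.68 + 1860.52 = 9835.62
link = 10979.56/9835.62 = 1.116306
Chained index = 100 × 0.941421 × 1.116306 = 105.0914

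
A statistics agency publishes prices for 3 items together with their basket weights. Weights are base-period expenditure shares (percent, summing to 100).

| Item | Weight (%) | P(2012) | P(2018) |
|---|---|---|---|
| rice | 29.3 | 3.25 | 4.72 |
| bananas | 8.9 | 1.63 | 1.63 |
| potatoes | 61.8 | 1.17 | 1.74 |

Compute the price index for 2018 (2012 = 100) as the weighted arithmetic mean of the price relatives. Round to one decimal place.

rice: 29.3 × (4.72/3.25) = 29.3 × 1.452308 = 42.5526
bananas: 8.9 × (1.63/1.63) = 8.9 × 1.000000 = 8.9000
potatoes: 61.8 × (1.74/1.17) = 61.8 × 1.487179 = 91.9077
Index = Σ wᵢ·(p₁ᵢ/p₀ᵢ) = 42.5526 + 8.9000 + 91.9077 = 143.3603

143.4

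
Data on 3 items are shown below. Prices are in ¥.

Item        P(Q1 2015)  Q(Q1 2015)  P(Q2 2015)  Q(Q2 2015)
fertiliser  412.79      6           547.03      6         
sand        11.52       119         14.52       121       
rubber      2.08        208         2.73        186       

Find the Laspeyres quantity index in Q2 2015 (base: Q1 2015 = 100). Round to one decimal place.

Laspeyres quantity index uses base-period prices as weights.
ΣP(Q1 2015)·Q(Q2 2015) = 412.79×6 + 11.52×121 + 2.08×186 = 2476.74 + 1393.92 + 386.88 = 4257.54
ΣP(Q1 2015)·Q(Q1 2015) = 412.79×6 + 11.52×119 + 2.08×208 = 2476.74 + 1370.88 + 432.64 = 4280.26
Index = 4257.54 / 4280.26 × 100 = 99.4692

99.5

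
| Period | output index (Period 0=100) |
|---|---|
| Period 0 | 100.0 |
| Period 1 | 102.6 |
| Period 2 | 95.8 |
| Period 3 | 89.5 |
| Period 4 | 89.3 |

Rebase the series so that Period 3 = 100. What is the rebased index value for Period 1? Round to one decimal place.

114.6

Rebased(Period 1) = 102.6 / 89.5 × 100 = 114.6369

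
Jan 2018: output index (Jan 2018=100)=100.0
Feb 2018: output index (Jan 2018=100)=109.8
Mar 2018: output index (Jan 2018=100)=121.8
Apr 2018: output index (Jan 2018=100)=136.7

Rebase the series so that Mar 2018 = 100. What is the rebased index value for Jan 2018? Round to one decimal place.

82.1

Rebased(Jan 2018) = 100.0 / 121.8 × 100 = 82.1018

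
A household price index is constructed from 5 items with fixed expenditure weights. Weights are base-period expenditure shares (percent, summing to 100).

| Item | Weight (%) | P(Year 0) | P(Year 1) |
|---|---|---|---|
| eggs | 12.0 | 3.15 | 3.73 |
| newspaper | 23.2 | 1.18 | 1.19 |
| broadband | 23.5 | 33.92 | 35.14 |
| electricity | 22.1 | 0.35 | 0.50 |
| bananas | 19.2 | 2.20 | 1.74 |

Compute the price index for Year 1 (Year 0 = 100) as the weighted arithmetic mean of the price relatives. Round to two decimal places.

eggs: 12.0 × (3.73/3.15) = 12.0 × 1.184127 = 14.2095
newspaper: 23.2 × (1.19/1.18) = 23.2 × 1.008475 = 23.3966
broadband: 23.5 × (35.14/33.92) = 23.5 × 1.035967 = 24.3452
electricity: 22.1 × (0.50/0.35) = 22.1 × 1.428571 = 31.5714
bananas: 19.2 × (1.74/2.20) = 19.2 × 0.790909 = 15.1855
Index = Σ wᵢ·(p₁ᵢ/p₀ᵢ) = 14.2095 + 23.3966 + 24.3452 + 31.5714 + 15.1855 = 108.7082

108.71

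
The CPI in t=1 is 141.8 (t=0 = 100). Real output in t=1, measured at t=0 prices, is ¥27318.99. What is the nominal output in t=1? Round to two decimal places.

Nominal = Real × (Index/100) = 27318.99 × (141.8/100)
        = 27318.99 × 1.418 = 38738.3278

38738.33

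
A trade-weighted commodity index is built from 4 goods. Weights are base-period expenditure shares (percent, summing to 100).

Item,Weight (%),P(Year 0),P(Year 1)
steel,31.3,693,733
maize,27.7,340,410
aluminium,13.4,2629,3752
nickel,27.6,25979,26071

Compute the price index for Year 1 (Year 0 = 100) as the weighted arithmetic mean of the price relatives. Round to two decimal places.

113.33

steel: 31.3 × (733/693) = 31.3 × 1.057720 = 33.1066
maize: 27.7 × (410/340) = 27.7 × 1.205882 = 33.4029
aluminium: 13.4 × (3752/2629) = 13.4 × 1.427159 = 19.1239
nickel: 27.6 × (26071/25979) = 27.6 × 1.003541 = 27.6977
Index = Σ wᵢ·(p₁ᵢ/p₀ᵢ) = 33.1066 + 33.4029 + 19.1239 + 27.6977 = 113.3312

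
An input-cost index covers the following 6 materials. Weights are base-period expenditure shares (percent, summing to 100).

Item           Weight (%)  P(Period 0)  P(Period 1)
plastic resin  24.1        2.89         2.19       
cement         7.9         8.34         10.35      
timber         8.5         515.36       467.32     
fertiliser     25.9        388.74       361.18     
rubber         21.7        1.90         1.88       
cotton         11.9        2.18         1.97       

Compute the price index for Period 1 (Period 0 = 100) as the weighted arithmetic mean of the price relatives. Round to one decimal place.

92.1

plastic resin: 24.1 × (2.19/2.89) = 24.1 × 0.757785 = 18.2626
cement: 7.9 × (10.35/8.34) = 7.9 × 1.241007 = 9.8040
timber: 8.5 × (467.32/515.36) = 8.5 × 0.906784 = 7.7077
fertiliser: 25.9 × (361.18/388.74) = 25.9 × 0.929104 = 24.0638
rubber: 21.7 × (1.88/1.90) = 21.7 × 0.989474 = 21.4716
cotton: 11.9 × (1.97/2.18) = 11.9 × 0.903670 = 10.7537
Index = Σ wᵢ·(p₁ᵢ/p₀ᵢ) = 18.2626 + 9.8040 + 7.7077 + 24.0638 + 21.4716 + 10.7537 = 92.0633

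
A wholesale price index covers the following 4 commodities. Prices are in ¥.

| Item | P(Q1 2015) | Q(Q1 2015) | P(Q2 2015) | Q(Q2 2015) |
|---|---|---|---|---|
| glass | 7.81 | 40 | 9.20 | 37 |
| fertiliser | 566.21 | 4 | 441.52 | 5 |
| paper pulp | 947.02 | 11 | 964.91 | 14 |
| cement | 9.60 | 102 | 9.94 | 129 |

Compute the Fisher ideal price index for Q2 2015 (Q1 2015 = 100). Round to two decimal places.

98.45

Laspeyres component (base-period weights):
ΣP(Q2 2015)Q(Q1 2015) = 9.20×40 + 441.52×4 + 964.91×11 + 9.94×102 = 368 + 1766.08 + 10614.01 + 1013.88 = 13761.97
ΣP(Q1 2015)Q(Q1 2015) = 7.81×40 + 566.21×4 + 947.02×11 + 9.60×102 = 312.4 + 2264.84 + 10417.22 + 979.2 = 13973.66
L = 13761.97 / 13973.66 × 100 = 98.4851
Paasche component (current-period weights):
ΣP(Q2 2015)Q(Q2 2015) = 9.20×37 + 441.52×5 + 964.91×14 + 9.94×129 = 340.4 + 2207.6 + 13508.74 + 1282.26 = 17339
ΣP(Q1 2015)Q(Q2 2015) = 7.81×37 + 566.21×5 + 947.02×14 + 9.60×129 = 288.97 + 2831.05 + 13258.28 + 1238.4 = 17616.7
P = 17339 / 17616.7 × 100 = 98.4237
Fisher = √(L × P) = √(98.4851 × 98.4237) = 98.4544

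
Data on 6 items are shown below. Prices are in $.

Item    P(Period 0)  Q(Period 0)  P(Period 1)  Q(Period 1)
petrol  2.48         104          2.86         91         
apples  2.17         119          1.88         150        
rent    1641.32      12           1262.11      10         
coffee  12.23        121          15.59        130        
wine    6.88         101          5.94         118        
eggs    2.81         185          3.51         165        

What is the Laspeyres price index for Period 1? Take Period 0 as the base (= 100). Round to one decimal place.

82.1

Laspeyres price index uses base-period quantities as weights.
ΣP(Period 1)·Q(Period 0) = 2.86×104 + 1.88×119 + 1262.11×12 + 15.59×121 + 5.94×101 + 3.51×185 = 297.44 + 223.72 + 15145.32 + 1886.39 + 599.94 + 649.35 = 18802.16
ΣP(Period 0)·Q(Period 0) = 2.48×104 + 2.17×119 + 1641.32×12 + 12.23×121 + 6.88×101 + 2.81×185 = 257.92 + 258.23 + 19695.84 + 1479.83 + 694.88 + 519.85 = 22906.55
Index = 18802.16 / 22906.55 × 100 = 82.0820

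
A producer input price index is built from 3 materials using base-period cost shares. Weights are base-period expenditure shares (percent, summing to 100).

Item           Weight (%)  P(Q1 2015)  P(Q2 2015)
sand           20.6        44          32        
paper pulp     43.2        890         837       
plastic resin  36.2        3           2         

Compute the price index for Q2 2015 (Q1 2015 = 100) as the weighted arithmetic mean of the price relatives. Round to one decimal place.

79.7

sand: 20.6 × (32/44) = 20.6 × 0.727273 = 14.9818
paper pulp: 43.2 × (837/890) = 43.2 × 0.940449 = 40.6274
plastic resin: 36.2 × (2/3) = 36.2 × 0.666667 = 24.1333
Index = Σ wᵢ·(p₁ᵢ/p₀ᵢ) = 14.9818 + 40.6274 + 24.1333 = 79.7426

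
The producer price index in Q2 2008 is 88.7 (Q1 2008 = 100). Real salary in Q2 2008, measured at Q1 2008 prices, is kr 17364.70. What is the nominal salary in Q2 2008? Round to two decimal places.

Nominal = Real × (Index/100) = 17364.70 × (88.7/100)
        = 17364.70 × 0.887 = 15402.4889

15402.49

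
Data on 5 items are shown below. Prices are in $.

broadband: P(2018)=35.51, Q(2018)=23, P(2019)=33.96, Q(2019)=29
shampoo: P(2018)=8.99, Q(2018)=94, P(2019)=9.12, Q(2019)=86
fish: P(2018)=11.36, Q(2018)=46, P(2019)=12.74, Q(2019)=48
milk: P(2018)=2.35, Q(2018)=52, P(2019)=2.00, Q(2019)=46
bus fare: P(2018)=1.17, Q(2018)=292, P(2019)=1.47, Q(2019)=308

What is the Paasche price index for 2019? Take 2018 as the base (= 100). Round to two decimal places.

103.86

Paasche price index uses current-period quantities as weights.
ΣP(2019)·Q(2019) = 33.96×29 + 9.12×86 + 12.74×48 + 2.00×46 + 1.47×308 = 984.84 + 784.32 + 611.52 + 92 + 452.76 = 2925.44
ΣP(2018)·Q(2019) = 35.51×29 + 8.99×86 + 11.36×48 + 2.35×46 + 1.17×308 = 1029.79 + 773.14 + 545.28 + 108.1 + 360.36 = 2816.67
Index = 2925.44 / 2816.67 × 100 = 103.8617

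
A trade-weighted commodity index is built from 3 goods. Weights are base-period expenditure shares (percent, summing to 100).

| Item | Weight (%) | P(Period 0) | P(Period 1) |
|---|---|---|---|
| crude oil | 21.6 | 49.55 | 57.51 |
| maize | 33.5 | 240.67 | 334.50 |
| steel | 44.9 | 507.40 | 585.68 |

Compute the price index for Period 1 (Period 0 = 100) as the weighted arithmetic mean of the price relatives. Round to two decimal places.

crude oil: 21.6 × (57.51/49.55) = 21.6 × 1.160646 = 25.0699
maize: 33.5 × (334.50/240.67) = 33.5 × 1.389870 = 46.5606
steel: 44.9 × (585.68/507.40) = 44.9 × 1.154277 = 51.8270
Index = Σ wᵢ·(p₁ᵢ/p₀ᵢ) = 25.0699 + 46.5606 + 51.8270 = 123.4576

123.46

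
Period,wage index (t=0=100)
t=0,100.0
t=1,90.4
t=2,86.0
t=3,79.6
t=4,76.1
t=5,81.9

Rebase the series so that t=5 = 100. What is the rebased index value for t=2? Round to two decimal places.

105.01

Rebased(t=2) = 86.0 / 81.9 × 100 = 105.0061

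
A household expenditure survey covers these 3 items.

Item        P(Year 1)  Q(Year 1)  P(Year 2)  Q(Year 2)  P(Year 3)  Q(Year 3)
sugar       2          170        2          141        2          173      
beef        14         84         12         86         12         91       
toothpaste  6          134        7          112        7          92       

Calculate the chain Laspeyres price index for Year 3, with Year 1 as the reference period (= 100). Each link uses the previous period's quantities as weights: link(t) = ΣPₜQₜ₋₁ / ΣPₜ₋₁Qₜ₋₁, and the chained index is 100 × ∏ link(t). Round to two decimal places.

Link Year 1→Year 2:
ΣP(Year 2)Q(Year 1) = 2×170 + 12×84 + 7×134 = 340 + 1008 + 938 = 2286
ΣP(Year 1)Q(Year 1) = 2×170 + 14×84 + 6×134 = 340 + 1176 + 804 = 2320
link = 2286/2320 = 0.985345
Link Year 2→Year 3:
ΣP(Year 3)Q(Year 2) = 2×141 + 12×86 + 7×112 = 282 + 1032 + 784 = 2098
ΣP(Year 2)Q(Year 2) = 2×141 + 12×86 + 7×112 = 282 + 1032 + 784 = 2098
link = 2098/2098 = 1.000000
Chained index = 100 × 0.985345 × 1.000000 = 98.5345

98.53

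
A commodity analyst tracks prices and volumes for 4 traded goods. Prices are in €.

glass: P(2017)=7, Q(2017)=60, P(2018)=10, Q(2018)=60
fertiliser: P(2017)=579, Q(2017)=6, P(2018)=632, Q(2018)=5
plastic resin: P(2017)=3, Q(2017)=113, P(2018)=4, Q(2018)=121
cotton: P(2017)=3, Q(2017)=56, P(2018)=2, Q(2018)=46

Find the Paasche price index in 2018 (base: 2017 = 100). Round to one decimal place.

Paasche price index uses current-period quantities as weights.
ΣP(2018)·Q(2018) = 10×60 + 632×5 + 4×121 + 2×46 = 600 + 3160 + 484 + 92 = 4336
ΣP(2017)·Q(2018) = 7×60 + 579×5 + 3×121 + 3×46 = 420 + 2895 + 363 + 138 = 3816
Index = 4336 / 3816 × 100 = 113.6268

113.6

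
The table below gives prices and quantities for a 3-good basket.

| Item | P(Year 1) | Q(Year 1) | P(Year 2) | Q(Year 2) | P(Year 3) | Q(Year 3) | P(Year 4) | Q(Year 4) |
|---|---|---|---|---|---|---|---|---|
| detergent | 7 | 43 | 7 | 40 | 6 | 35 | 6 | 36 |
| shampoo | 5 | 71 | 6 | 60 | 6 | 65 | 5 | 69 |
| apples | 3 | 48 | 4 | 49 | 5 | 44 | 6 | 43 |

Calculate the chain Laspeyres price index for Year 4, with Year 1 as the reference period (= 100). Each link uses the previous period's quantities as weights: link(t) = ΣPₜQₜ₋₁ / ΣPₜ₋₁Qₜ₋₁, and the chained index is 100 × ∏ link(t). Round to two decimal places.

113.14

Link Year 1→Year 2:
ΣP(Year 2)Q(Year 1) = 7×43 + 6×71 + 4×48 = 301 + 426 + 192 = 919
ΣP(Year 1)Q(Year 1) = 7×43 + 5×71 + 3×48 = 301 + 355 + 144 = 800
link = 919/800 = 1.148750
Link Year 2→Year 3:
ΣP(Year 3)Q(Year 2) = 6×40 + 6×60 + 5×49 = 240 + 360 + 245 = 845
ΣP(Year 2)Q(Year 2) = 7×40 + 6×60 + 4×49 = 280 + 360 + 196 = 836
link = 845/836 = 1.010766
Link Year 3→Year 4:
ΣP(Year 4)Q(Year 3) = 6×35 + 5×65 + 6×44 = 210 + 325 + 264 = 799
ΣP(Year 3)Q(Year 3) = 6×35 + 6×65 + 5×44 = 210 + 390 + 220 = 820
link = 799/820 = 0.974390
Chained index = 100 × 1.148750 × 1.010766 × 0.974390 = 113.1381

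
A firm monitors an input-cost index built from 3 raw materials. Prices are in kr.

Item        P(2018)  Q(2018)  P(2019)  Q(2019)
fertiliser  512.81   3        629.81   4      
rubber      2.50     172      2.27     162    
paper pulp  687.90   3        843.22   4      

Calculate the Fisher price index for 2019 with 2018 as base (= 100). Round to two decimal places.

Laspeyres component (base-period weights):
ΣP(2019)Q(2018) = 629.81×3 + 2.27×172 + 843.22×3 = 1889.43 + 390.44 + 2529.66 = 4809.53
ΣP(2018)Q(2018) = 512.81×3 + 2.50×172 + 687.90×3 = 1538.43 + 430 + 2063.7 = 4032.13
L = 4809.53 / 4032.13 × 100 = 119.2801
Paasche component (current-period weights):
ΣP(2019)Q(2019) = 629.81×4 + 2.27×162 + 843.22×4 = 2519.24 + 367.74 + 3372.88 = 6259.86
ΣP(2018)Q(2019) = 512.81×4 + 2.50×162 + 687.90×4 = 2051.24 + 405 + 2751.6 = 5207.84
P = 6259.86 / 5207.84 × 100 = 120.2007
Fisher = √(L × P) = √(119.2801 × 120.2007) = 119.7395

119.74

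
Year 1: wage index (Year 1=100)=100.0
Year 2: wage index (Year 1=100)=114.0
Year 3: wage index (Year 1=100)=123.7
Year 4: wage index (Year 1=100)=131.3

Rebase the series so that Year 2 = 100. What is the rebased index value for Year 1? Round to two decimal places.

87.72

Rebased(Year 1) = 100.0 / 114.0 × 100 = 87.7193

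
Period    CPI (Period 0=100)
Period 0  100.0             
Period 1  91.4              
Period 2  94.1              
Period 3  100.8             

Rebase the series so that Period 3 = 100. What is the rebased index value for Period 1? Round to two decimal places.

90.67

Rebased(Period 1) = 91.4 / 100.8 × 100 = 90.6746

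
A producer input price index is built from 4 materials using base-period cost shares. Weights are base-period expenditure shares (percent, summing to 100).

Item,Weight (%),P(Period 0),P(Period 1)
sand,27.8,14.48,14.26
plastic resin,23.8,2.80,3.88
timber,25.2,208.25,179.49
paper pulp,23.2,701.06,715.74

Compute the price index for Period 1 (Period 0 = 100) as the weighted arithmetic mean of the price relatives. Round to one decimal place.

sand: 27.8 × (14.26/14.48) = 27.8 × 0.984807 = 27.3776
plastic resin: 23.8 × (3.88/2.80) = 23.8 × 1.385714 = 32.9800
timber: 25.2 × (179.49/208.25) = 25.2 × 0.861897 = 21.7198
paper pulp: 23.2 × (715.74/701.06) = 23.2 × 1.020940 = 23.6858
Index = Σ wᵢ·(p₁ᵢ/p₀ᵢ) = 27.3776 + 32.9800 + 21.7198 + 23.6858 = 105.7632

105.8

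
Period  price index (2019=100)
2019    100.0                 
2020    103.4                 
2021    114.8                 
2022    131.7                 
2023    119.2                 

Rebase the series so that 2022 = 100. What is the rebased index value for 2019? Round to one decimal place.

75.9

Rebased(2019) = 100.0 / 131.7 × 100 = 75.9301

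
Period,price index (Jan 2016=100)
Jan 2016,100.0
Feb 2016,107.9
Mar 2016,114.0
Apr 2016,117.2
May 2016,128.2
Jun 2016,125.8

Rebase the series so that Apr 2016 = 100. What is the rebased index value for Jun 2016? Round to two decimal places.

Rebased(Jun 2016) = 125.8 / 117.2 × 100 = 107.3379

107.34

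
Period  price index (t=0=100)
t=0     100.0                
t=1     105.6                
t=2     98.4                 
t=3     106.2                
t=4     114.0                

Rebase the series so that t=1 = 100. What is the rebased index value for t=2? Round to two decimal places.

93.18

Rebased(t=2) = 98.4 / 105.6 × 100 = 93.1818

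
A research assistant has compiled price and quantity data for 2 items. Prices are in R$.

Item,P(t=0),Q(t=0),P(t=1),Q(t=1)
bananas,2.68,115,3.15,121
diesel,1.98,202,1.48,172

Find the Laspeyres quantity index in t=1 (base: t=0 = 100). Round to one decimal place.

Laspeyres quantity index uses base-period prices as weights.
ΣP(t=0)·Q(t=1) = 2.68×121 + 1.98×172 = 324.28 + 340.56 = 664.84
ΣP(t=0)·Q(t=0) = 2.68×115 + 1.98×202 = 308.2 + 399.96 = 708.16
Index = 664.84 / 708.16 × 100 = 93.8827

93.9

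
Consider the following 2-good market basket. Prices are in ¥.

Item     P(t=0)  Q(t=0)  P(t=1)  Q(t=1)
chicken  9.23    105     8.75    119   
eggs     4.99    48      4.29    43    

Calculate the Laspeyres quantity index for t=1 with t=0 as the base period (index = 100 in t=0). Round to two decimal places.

108.63

Laspeyres quantity index uses base-period prices as weights.
ΣP(t=0)·Q(t=1) = 9.23×119 + 4.99×43 = 1098.37 + 214.57 = 1312.94
ΣP(t=0)·Q(t=0) = 9.23×105 + 4.99×48 = 969.15 + 239.52 = 1208.67
Index = 1312.94 / 1208.67 × 100 = 108.6268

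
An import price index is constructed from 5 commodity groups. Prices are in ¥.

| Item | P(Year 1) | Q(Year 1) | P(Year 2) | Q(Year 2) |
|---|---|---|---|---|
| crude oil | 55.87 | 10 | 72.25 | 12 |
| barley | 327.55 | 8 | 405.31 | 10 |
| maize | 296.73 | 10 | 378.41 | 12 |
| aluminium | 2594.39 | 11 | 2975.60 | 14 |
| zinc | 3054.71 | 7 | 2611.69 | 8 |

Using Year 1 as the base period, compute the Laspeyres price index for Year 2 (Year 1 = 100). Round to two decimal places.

104.81

Laspeyres price index uses base-period quantities as weights.
ΣP(Year 2)·Q(Year 1) = 72.25×10 + 405.31×8 + 378.41×10 + 2975.60×11 + 2611.69×7 = 722.5 + 3242.48 + 3784.1 + 32731.6 + 18281.83 = 58762.51
ΣP(Year 1)·Q(Year 1) = 55.87×10 + 327.55×8 + 296.73×10 + 2594.39×11 + 3054.71×7 = 558.7 + 2620.4 + 2967.3 + 28538.29 + 21382.97 = 56067.66
Index = 58762.51 / 56067.66 × 100 = 104.8064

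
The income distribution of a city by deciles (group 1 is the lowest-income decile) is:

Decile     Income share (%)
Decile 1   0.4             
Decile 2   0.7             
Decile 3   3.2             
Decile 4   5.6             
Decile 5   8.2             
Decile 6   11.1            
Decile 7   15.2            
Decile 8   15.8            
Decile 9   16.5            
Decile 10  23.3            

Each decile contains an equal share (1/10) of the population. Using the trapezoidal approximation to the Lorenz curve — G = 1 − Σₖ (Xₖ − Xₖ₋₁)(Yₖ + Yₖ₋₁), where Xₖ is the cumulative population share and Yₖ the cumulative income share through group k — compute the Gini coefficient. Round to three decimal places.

0.411

Cumulative income shares Yₖ: 0.0040, 0.0110, 0.0430, 0.0990, 0.1810, 0.2920, 0.4440, 0.6020, 0.7670, 1.0000
Σ (Xₖ−Xₖ₋₁)(Yₖ+Yₖ₋₁) = (1/10)(0.0040+0.0000) + (1/10)(0.0110+0.0040) + (1/10)(0.0430+0.0110) + (1/10)(0.0990+0.0430) + (1/10)(0.1810+0.0990) + (1/10)(0.2920+0.1810) + (1/10)(0.4440+0.2920) + (1/10)(0.6020+0.4440) + (1/10)(0.7670+0.6020) + (1/10)(1.0000+0.7670)
  = 0.0004 + 0.0015 + 0.0054 + 0.0142 + 0.0280 + 0.0473 + 0.0736 + 0.1046 + 0.1369 + 0.1767 = 0.5886
G = 1 − 0.5886 = 0.4114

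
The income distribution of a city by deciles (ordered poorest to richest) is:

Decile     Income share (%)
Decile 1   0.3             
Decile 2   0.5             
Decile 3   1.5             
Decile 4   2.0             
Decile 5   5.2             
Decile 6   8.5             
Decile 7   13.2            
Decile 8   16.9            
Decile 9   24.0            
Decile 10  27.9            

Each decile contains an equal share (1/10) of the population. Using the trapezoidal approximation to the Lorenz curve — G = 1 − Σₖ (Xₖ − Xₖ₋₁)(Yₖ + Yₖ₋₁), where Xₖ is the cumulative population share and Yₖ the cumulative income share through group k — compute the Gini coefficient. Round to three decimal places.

Cumulative income shares Yₖ: 0.0030, 0.0080, 0.0230, 0.0430, 0.0950, 0.1800, 0.3120, 0.4810, 0.7210, 1.0000
Σ (Xₖ−Xₖ₋₁)(Yₖ+Yₖ₋₁) = (1/10)(0.0030+0.0000) + (1/10)(0.0080+0.0030) + (1/10)(0.0230+0.0080) + (1/10)(0.0430+0.0230) + (1/10)(0.0950+0.0430) + (1/10)(0.1800+0.0950) + (1/10)(0.3120+0.1800) + (1/10)(0.4810+0.3120) + (1/10)(0.7210+0.4810) + (1/10)(1.0000+0.7210)
  = 0.0003 + 0.0011 + 0.0031 + 0.0066 + 0.0138 + 0.0275 + 0.0492 + 0.0793 + 0.1202 + 0.1721 = 0.4732
G = 1 − 0.4732 = 0.5268

0.527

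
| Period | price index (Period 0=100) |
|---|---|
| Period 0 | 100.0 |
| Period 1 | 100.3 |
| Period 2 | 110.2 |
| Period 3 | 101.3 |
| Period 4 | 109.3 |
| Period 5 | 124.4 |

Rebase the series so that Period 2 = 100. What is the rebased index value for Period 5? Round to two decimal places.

Rebased(Period 5) = 124.4 / 110.2 × 100 = 112.8857

112.89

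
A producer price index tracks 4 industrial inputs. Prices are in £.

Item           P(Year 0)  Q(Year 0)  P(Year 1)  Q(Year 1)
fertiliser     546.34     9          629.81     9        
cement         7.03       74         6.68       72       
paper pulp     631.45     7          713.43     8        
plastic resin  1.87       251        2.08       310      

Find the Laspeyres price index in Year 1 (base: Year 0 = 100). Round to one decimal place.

Laspeyres price index uses base-period quantities as weights.
ΣP(Year 1)·Q(Year 0) = 629.81×9 + 6.68×74 + 713.43×7 + 2.08×251 = 5668.29 + 494.32 + 4994.01 + 522.08 = 11678.7
ΣP(Year 0)·Q(Year 0) = 546.34×9 + 7.03×74 + 631.45×7 + 1.87×251 = 4917.06 + 520.22 + 4420.15 + 469.37 = 10326.8
Index = 11678.7 / 10326.8 × 100 = 113.0912

113.1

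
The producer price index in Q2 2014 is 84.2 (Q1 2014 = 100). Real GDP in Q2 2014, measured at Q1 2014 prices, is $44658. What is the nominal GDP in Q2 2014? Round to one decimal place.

37602.0

Nominal = Real × (Index/100) = 44658 × (84.2/100)
        = 44658 × 0.842 = 37602.0360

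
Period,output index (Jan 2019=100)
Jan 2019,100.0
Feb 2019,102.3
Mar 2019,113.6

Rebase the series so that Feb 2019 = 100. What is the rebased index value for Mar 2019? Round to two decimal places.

Rebased(Mar 2019) = 113.6 / 102.3 × 100 = 111.0459

111.05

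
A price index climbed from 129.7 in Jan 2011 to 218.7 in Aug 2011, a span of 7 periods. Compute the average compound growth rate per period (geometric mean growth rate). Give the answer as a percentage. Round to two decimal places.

Growth factor = (218.7/129.7)^(1/7) = (1.686199)^(1/7) = 1.077496
Growth rate = 1.077496 − 1 = 0.077496 = 7.7496%

7.75%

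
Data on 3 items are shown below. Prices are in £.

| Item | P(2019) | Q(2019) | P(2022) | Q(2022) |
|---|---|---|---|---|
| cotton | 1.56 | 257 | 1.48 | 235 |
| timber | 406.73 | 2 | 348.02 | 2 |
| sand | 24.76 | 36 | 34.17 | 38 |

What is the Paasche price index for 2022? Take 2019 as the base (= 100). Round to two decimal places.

Paasche price index uses current-period quantities as weights.
ΣP(2022)·Q(2022) = 1.48×235 + 348.02×2 + 34.17×38 = 347.8 + 696.04 + 1298.46 = 2342.3
ΣP(2019)·Q(2022) = 1.56×235 + 406.73×2 + 24.76×38 = 366.6 + 813.46 + 940.88 = 2120.94
Index = 2342.3 / 2120.94 × 100 = 110.4369

110.44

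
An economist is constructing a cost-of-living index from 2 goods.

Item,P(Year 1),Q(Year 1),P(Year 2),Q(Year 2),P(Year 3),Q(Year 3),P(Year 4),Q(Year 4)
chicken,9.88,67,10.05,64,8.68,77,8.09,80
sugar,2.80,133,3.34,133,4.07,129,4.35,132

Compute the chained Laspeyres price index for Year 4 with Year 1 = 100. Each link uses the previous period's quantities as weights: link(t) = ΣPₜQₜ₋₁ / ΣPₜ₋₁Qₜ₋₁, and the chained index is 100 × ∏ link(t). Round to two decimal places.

108.13

Link Year 1→Year 2:
ΣP(Year 2)Q(Year 1) = 10.05×67 + 3.34×133 = 673.35 + 444.22 = 1117.57
ΣP(Year 1)Q(Year 1) = 9.88×67 + 2.80×133 = 661.96 + 372.4 = 1034.36
link = 1117.57/1034.36 = 1.080446
Link Year 2→Year 3:
ΣP(Year 3)Q(Year 2) = 8.68×64 + 4.07×133 = 555.52 + 541.31 = 1096.83
ΣP(Year 2)Q(Year 2) = 10.05×64 + 3.34×133 = 643.2 + 444.22 = 1087.42
link = 1096.83/1087.42 = 1.008654
Link Year 3→Year 4:
ΣP(Year 4)Q(Year 3) = 8.09×77 + 4.35×129 = 622.93 + 561.15 = 1184.08
ΣP(Year 3)Q(Year 3) = 8.68×77 + 4.07×129 = 668.36 + 525.03 = 1193.39
link = 1184.08/1193.39 = 0.992199
Chained index = 100 × 1.080446 × 1.008654 × 0.992199 = 108.1294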